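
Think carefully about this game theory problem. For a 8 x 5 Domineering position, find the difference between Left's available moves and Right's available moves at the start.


Board is 8 x 5 (rows x cols).
Left (vertical) placements: (rows-1) * cols = 7 * 5 = 35
Right (horizontal) placements: rows * (cols-1) = 8 * 4 = 32
Advantage = Left - Right = 35 - 32 = 3

3


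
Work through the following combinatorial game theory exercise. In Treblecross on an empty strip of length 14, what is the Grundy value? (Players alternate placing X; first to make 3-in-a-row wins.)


Treblecross: place X on empty cells; 3-in-a-row wins.
Playing within two cells of an existing X lets the opponent win at once, so sensible play treats the cells i-2..i+2 around each X as dead. The player left with no safe cell loses, so this is a normal-play take-away game on strips of safe cells.
Placing X at cell i (0-indexed) of a strip of k safe cells leaves independent strips of sizes max(0, i-2) and max(0, k-i-3). Hence G(k) = mex{ G(max(0,i-2)) XOR G(max(0,k-i-3)) : 0 <= i < k }, with G(0) = 0.
G(1): splits (0,0):0^0=0 -> mex({0}) = 1
G(2): splits (0,0):0^0=0 -> mex({0}) = 1
G(3): splits (0,0):0^0=0 -> mex({0}) = 1
G(4): splits (0,1):0^1=1 (0,0):0^0=0 -> mex({0, 1}) = 2
G(5): splits (0,2):0^1=1 (0,1):0^1=1 (0,0):0^0=0 -> mex({0, 1}) = 2
G(6) = mex({1}) = 0
G(7) = mex({0, 1, 2}) = 3
G(8) = mex({0, 1, 2}) = 3
G(9) = mex({0, 2}) = 1
G(10) = mex({0, 2, 3}) = 1
G(11) = mex({0, 3}) = 1
G(12) = mex({1, 3}) = 0
G(13) = mex({0, 1, 2, 3}) = 4
G(14) = mex({0, 1, 2}) = 3
Therefore G(14) = 3.

3


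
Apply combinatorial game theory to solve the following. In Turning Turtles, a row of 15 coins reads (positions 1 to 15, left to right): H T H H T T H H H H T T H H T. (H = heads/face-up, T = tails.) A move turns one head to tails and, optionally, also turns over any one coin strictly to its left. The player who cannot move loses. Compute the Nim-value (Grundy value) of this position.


Coins: H T H H T T H H H H T T H H T
Key fact: a single head at position k behaves exactly like a Nim heap of size k (turning it to T and optionally flipping a coin at j < k corresponds to moving the heap from k to j, or to 0), and heads combine as a disjunctive sum (two heads at the same place would cancel, matching j XOR j = 0). So the Nim-value is the XOR of the 1-indexed positions of the heads.
Face-up positions (1-indexed): [1, 3, 4, 7, 8, 9, 10, 13, 14]
XOR 0 with 1: 0 XOR 1 = 1
XOR 1 with 3: 1 XOR 3 = 2
XOR 2 with 4: 2 XOR 4 = 6
XOR 6 with 7: 6 XOR 7 = 1
XOR 1 with 8: 1 XOR 8 = 9
XOR 9 with 9: 9 XOR 9 = 0
XOR 0 with 10: 0 XOR 10 = 10
XOR 10 with 13: 10 XOR 13 = 7
XOR 7 with 14: 7 XOR 14 = 9
Nim-value = 9

9


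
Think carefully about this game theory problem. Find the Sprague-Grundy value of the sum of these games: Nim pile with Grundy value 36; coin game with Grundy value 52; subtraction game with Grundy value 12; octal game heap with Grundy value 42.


By the Sprague-Grundy theorem, the Grundy value of a sum of games is the XOR of individual Grundy values.
Nim pile: Grundy value = 36. Running XOR: 0 XOR 36 = 36
coin game: Grundy value = 52. Running XOR: 36 XOR 52 = 16
subtraction game: Grundy value = 12. Running XOR: 16 XOR 12 = 28
octal game heap: Grundy value = 42. Running XOR: 28 XOR 42 = 54
The combined Grundy value is 54.

54


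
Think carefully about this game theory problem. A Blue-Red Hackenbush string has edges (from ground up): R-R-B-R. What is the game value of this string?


Edges (from ground): R-R-B-R
By Berlekamp's sign-expansion rule, a Blue-Red Hackenbush stalk has the value of the surreal number whose sign sequence is the edge sequence with B -> + and R -> -.
Sign sequence: --+-
Trace the sign expansion in the surreal number tree, starting from 0:
Edge 1: R (sign -) -> bounds (-inf, 0), value = -1
Edge 2: R (sign -) -> bounds (-inf, -1), value = -2
Edge 3: B (sign +) -> bounds (-2, -1), value = -3/2
Edge 4: R (sign -) -> bounds (-2, -3/2), value = -7/4
Game value = -7/4

-7/4


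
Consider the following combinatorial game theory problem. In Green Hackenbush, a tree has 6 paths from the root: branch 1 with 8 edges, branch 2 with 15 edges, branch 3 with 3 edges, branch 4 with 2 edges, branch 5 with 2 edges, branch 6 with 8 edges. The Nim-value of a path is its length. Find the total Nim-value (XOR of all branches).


The tree has 6 branches from the ground vertex.
In Green Hackenbush, the Nim-value of a simple path of length k is k.
Branch 1: length 8, Nim-value = 8
Branch 2: length 15, Nim-value = 15
Branch 3: length 3, Nim-value = 3
Branch 4: length 2, Nim-value = 2
Branch 5: length 2, Nim-value = 2
Branch 6: length 8, Nim-value = 8
Total Nim-value = XOR of all branch values:
0 XOR 8 = 8
8 XOR 15 = 7
7 XOR 3 = 4
4 XOR 2 = 6
6 XOR 2 = 4
4 XOR 8 = 12
Nim-value of the tree = 12

12


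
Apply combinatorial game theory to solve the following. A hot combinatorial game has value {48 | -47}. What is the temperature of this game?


The game is {48 | -47}, a switch {a | b} with numbers a > b.
Cooling {a | b} by t gives {a - t | b + t}, which stops being hot when a - t = b + t, i.e. at t = (a - b)/2. So the temperature of a switch is (a - b)/2.
Temperature = (Left option - Right option) / 2
= (48 - (-47)) / 2
= 95 / 2
= 95/2

95/2


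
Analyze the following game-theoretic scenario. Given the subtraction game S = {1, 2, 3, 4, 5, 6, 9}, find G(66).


The subtraction set is S = {1, 2, 3, 4, 5, 6, 9}.
G(k) = mex{ G(k - s) : s in S, s <= k }. We compute iteratively: G(0) = 0.
G(1) = mex({0}) = 1
G(2) = mex({0, 1}) = 2
G(3) = mex({0, 1, 2}) = 3
G(4) = mex({0, 1, 2, 3}) = 4
G(5) = mex({0, 1, 2, 3, 4}) = 5
G(6) = mex({0, 1, 2, 3, 4, 5}) = 6
G(7) = mex({1, 2, 3, 4, 5, 6}) = 0
G(8) = mex({0, 2, 3, 4, 5, 6}) = 1
G(9) = mex({0, 1, 3, 4, 5, 6}) = 2
G(10) = mex({0, 1, 2, 4, 5, 6}) = 3
G(11) = mex({0, 1, 2, 3, 5, 6}) = 4
G(12) = mex({0, 1, 2, 3, 4, 6}) = 5
G(13) = mex({0, 1, 2, 3, 4, 5}) = 6
G(14) = mex({1, 2, 3, 4, 5, 6}) = 0
G(15) = mex({0, 2, 3, 4, 5, 6}) = 1
Observe that G(7)..G(15) = 0, 1, 2, 3, 4, 5, 6, 0, 1 repeats G(0)..G(8) = 0, 1, 2, 3, 4, 5, 6, 0, 1.
For k >= max(S) = 9, G(k) is determined by the previous 9 values G(k-9)..G(k-1); a window of 9 consecutive values has recurred shifted by 7, so by induction G(k + 7) = G(k) for all k >= 0: the sequence is periodic from the start with period 7.
One period: G(0..6) = 0, 1, 2, 3, 4, 5, 6.
66 mod 7 = 3, so G(66) = G(3) = 3.

3


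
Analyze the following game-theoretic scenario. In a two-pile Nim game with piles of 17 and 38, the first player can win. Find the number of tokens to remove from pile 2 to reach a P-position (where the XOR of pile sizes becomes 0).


Piles: 17 and 38
Current XOR: 17 XOR 38 = 55 (non-zero, so this is an N-position).
To make the XOR zero, we need to find a move that balances the piles.
For pile 2 (size 38): target = 38 XOR 55 = 17
We reduce pile 2 from 38 to 17.
Tokens removed: 38 - 17 = 21
Verification: 17 XOR 17 = 0

21


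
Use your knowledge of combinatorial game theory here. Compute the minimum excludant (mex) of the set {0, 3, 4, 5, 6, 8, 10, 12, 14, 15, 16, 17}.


Set = {0, 3, 4, 5, 6, 8, 10, 12, 14, 15, 16, 17}
0 is in the set.
1 is NOT in the set. This is the mex.
mex = 1

1


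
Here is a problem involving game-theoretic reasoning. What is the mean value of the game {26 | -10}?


Game = {26 | -10}, a switch {a | b} with numbers a > b.
Its thermograph has left wall a - t and right wall b + t, which meet at t = (a - b)/2, where both equal (a + b)/2. So the mast (mean value) is at (a + b)/2.
Mean = (26 + (-10))/2 = 16/2 = 8

8


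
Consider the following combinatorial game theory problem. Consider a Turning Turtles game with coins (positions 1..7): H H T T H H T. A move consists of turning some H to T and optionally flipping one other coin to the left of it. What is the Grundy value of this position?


Coins: H H T T H H T
Key fact: a single head at position k behaves exactly like a Nim heap of size k (turning it to T and optionally flipping a coin at j < k corresponds to moving the heap from k to j, or to 0), and heads combine as a disjunctive sum (two heads at the same place would cancel, matching j XOR j = 0). So the Nim-value is the XOR of the 1-indexed positions of the heads.
Face-up positions (1-indexed): [1, 2, 5, 6]
XOR 0 with 1: 0 XOR 1 = 1
XOR 1 with 2: 1 XOR 2 = 3
XOR 3 with 5: 3 XOR 5 = 6
XOR 6 with 6: 6 XOR 6 = 0
Nim-value = 0

0


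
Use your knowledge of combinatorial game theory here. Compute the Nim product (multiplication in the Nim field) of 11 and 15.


Nim multiplication is bilinear over XOR: (u XOR v) * w = (u*w) XOR (v*w).
So we split each operand into its bit components and XOR the pairwise Nim products.
11 = 1 + 2 + 8 (as XOR of powers of 2).
15 = 1 + 2 + 4 + 8 (as XOR of powers of 2).
Using the standard Nim-product table on single bits:
  2*2 = 3,   2*4 = 8,   2*8 = 12,
  4*4 = 6,   4*8 = 11,  8*8 = 13,
and  1*x = x (identity), k*l = l*k (commutative).
Pairwise Nim products:
  1 * 1 = 1
  1 * 2 = 2
  1 * 4 = 4
  1 * 8 = 8
  2 * 1 = 2
  2 * 2 = 3
  2 * 4 = 8
  2 * 8 = 12
  8 * 1 = 8
  8 * 2 = 12
  8 * 4 = 11
  8 * 8 = 13
XOR them: 1 XOR 2 XOR 4 XOR 8 XOR 2 XOR 3 XOR 8 XOR 12 XOR 8 XOR 12 XOR 11 XOR 13 = 8.
Result: 11 * 15 = 8 (in Nim).

8


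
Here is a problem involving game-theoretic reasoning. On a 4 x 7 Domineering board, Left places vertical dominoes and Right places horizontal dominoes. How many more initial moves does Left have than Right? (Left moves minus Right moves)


Board is 4 x 7 (rows x cols).
Left (vertical) placements: (rows-1) * cols = 3 * 7 = 21
Right (horizontal) placements: rows * (cols-1) = 4 * 6 = 24
Advantage = Left - Right = 21 - 24 = -3

-3


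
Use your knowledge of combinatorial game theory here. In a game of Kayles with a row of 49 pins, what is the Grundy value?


Kayles: a move removes 1 or 2 adjacent pins from a contiguous row.
Removing pins from a row of k leaves two independent rows (a, b) with a + b = k - 1 (one pin) or a + b = k - 2 (two pins); an end removal gives a = 0.
By Sprague-Grundy, G(k) = mex{ G(a) XOR G(b) } over all these splits. G(0) = 0.
G(1): splits (0,0):0^0=0 -> mex({0}) = 1
G(2): splits (0,1):0^1=1 (0,0):0^0=0 -> mex({0, 1}) = 2
G(3): splits (0,2):0^2=2 (1,1):1^1=0 (0,1):0^1=1 -> mex({0, 1, 2}) = 3
G(4): splits (0,3):0^3=3 (1,2):1^2=3 (0,2):0^2=2 (1,1):1^1=0 -> mex({0, 2, 3}) = 1
G(5): splits (0,4):0^1=1 (1,3):1^3=2 (2,2):2^2=0 (0,3):0^3=3 (1,2):1^2=3 -> mex({0, 1, 2, 3}) = 4
G(6) = mex({0, 1, 2, 4}) = 3
G(7) = mex({0, 1, 3, 4, 5}) = 2
G(8) = mex({0, 2, 3, 5, 6}) = 1
G(9) = mex({0, 1, 2, 3, 6, 7}) = 4
G(10) = mex({0, 1, 3, 4, 5, 7}) = 2
G(11) = mex({0, 1, 2, 3, 4, 5}) = 6
G(12) = mex({0, 1, 2, 3, 5, 6, 7}) = 4
G(13) = mex({0, 2, 3, 4, 6, 7}) = 1
G(14) = mex({0, 1, 4, 5, 6, 7}) = 2
G(15) = mex({0, 1, 2, 3, 4, 5, 6}) = 7
G(16) = mex({0, 2, 3, 5, 6, 7}) = 1
G(17) = mex({0, 1, 2, 3, 5, 6, 7}) = 4
G(18) = mex({0, 1, 2, 4, 5, 6}) = 3
G(19) = mex({0, 1, 3, 4, 5, 7}) = 2
G(20) = mex({0, 2, 3, 4, 5, 6, 7}) = 1
G(21) = mex({0, 1, 2, 3, 5, 6, 7}) = 4
G(22) = mex({0, 1, 2, 3, 4, 5, 7}) = 6
G(23) = mex({0, 1, 2, 3, 4, 5, 6}) = 7
G(24) = mex({0, 1, 2, 3, 5, 6, 7}) = 4
G(25) = mex({0, 2, 3, 4, 6, 7}) = 1
G(26) = mex({0, 1, 3, 4, 5, 6, 7}) = 2
G(27) = mex({0, 1, 2, 3, 4, 5, 6, 7}) = 8
G(28) = mex({0, 1, 2, 3, 4, 6, 7, 8}) = 5
G(29) = mex({0, 1, 2, 3, 5, 6, 7, 8, 9}) = 4
G(30) = mex({0, 1, 2, 3, 4, 5, 6, 9, 10}) = 7
G(31) = mex({0, 1, 3, 4, 5, 7, 10, 11}) = 2
G(32) = mex({0, 2, 3, 4, 5, 6, 7, 9, 11}) = 1
G(33) = mex({0, 1, 2, 3, 4, 5, 6, 7, 9, 12}) = 8
G(34) = mex({0, 1, 2, 3, 4, 5, 7, 8, 11, 12}) = 6
G(35) = mex({0, 1, 2, 3, 4, 5, 6, 8, 9, 10, 11}) = 7
G(36) = mex({0, 1, 2, 3, 5, 6, 7, 9, 10}) = 4
G(37) = mex({0, 2, 3, 4, 6, 7, 9, 10, 11, 12}) = 1
G(38) = mex({0, 1, 3, 4, 5, 6, 7, 9, 10, 11, 12}) = 2
G(39) = mex({0, 1, 2, 4, 5, 6, 7, 9, 10, 12, 14}) = 3
G(40) = mex({0, 2, 3, 4, 6, 7, 11, 12, 14}) = 1
G(41) = mex({0, 1, 2, 3, 5, 6, 7, 9, 10, 11, 12}) = 4
G(42) = mex({0, 1, 2, 3, 4, 5, 6, 9, 10}) = 7
G(43) = mex({0, 1, 3, 4, 5, 7, 9, 10, 12, 15}) = 2
G(44) = mex({0, 2, 3, 4, 5, 6, 7, 9, 10, 12, 15}) = 1
G(45) = mex({0, 1, 2, 3, 4, 5, 6, 7, 9, 10, 12, 14}) = 8
G(46) = mex({0, 1, 3, 4, 5, 7, 8, 11, 12, 14}) = 2
G(47) = mex({0, 1, 2, 3, 4, 5, 6, 8, 9, 10, 11, 12}) = 7
G(48) = mex({0, 1, 2, 3, 5, 6, 7, 9, 10}) = 4
G(49) = mex({0, 2, 3, 4, 6, 7, 9, 10, 11, 12, 15}) = 1
Therefore G(49) = 1.

1


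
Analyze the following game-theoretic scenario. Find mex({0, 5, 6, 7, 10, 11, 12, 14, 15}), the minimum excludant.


Set = {0, 5, 6, 7, 10, 11, 12, 14, 15}
0 is in the set.
1 is NOT in the set. This is the mex.
mex = 1

1


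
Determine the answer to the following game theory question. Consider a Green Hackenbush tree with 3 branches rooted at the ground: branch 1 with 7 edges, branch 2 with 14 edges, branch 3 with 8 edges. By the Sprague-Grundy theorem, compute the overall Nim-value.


The tree has 3 branches from the ground vertex.
In Green Hackenbush, the Nim-value of a simple path of length k is k.
Branch 1: length 7, Nim-value = 7
Branch 2: length 14, Nim-value = 14
Branch 3: length 8, Nim-value = 8
Total Nim-value = XOR of all branch values:
0 XOR 7 = 7
7 XOR 14 = 9
9 XOR 8 = 1
Nim-value of the tree = 1

1


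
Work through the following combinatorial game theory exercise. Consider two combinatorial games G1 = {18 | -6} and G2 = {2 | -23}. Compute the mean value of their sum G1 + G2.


G1 = {18 | -6}, G2 = {2 | -23}
Each is a switch {a | b} with numbers a > b; its mean value is (a + b)/2, and mean value is additive over game sums: m(G1 + G2) = m(G1) + m(G2).
Mean of G1 = (18 + (-6))/2 = 12/2 = 6
Mean of G2 = (2 + (-23))/2 = -21/2 = -21/2
Mean of G1 + G2 = 6 + -21/2 = -9/2

-9/2


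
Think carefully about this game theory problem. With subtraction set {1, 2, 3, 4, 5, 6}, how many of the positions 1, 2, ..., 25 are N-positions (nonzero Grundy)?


Subtraction set S = {1, 2, 3, 4, 5, 6}, so G(n) = n mod 7.
G(n) = 0 when n is a multiple of 7.
Multiples of 7 in [1, 25]: 3
N-positions (nonzero Grundy) = 25 - 3 = 22

22


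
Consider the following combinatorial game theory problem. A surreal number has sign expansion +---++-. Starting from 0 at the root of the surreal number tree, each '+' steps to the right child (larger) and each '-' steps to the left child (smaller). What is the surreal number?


Sign expansion: +---++-
Rule: track bounds (lo, hi), initially (-inf, +inf). On '+', the current value becomes lo and we move to the simplest number in (value, hi): value + 1 if hi = +inf, otherwise the midpoint (value + hi)/2. On '-', the current value becomes hi and we move to value - 1 if lo = -inf, otherwise the midpoint (lo + value)/2.
Start at 0.
Step 1: sign = +, move right. Bounds: (0, +inf). Value = 1
Step 2: sign = -, move left. Bounds: (0, 1). Value = 1/2
Step 3: sign = -, move left. Bounds: (0, 1/2). Value = 1/4
Step 4: sign = -, move left. Bounds: (0, 1/4). Value = 1/8
Step 5: sign = +, move right. Bounds: (1/8, 1/4). Value = 3/16
Step 6: sign = +, move right. Bounds: (3/16, 1/4). Value = 7/32
Step 7: sign = -, move left. Bounds: (3/16, 7/32). Value = 13/64
The surreal number with sign expansion +---++- is 13/64.

13/64


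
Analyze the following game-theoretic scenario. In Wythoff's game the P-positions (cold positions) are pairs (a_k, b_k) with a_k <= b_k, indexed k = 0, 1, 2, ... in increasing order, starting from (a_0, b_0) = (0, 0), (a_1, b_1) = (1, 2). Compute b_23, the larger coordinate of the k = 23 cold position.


By Wythoff's theorem, a_k = floor(k * phi) and b_k = floor(k * phi^2) = a_k + k, where phi = (1 + sqrt(5))/2 is the golden ratio.
phi = (1 + sqrt(5))/2 = 1.618034
phi^2 = phi + 1 = 2.618034
k = 23
k * phi^2 = 23 * 2.618034 = 60.214782
b_23 = floor(k * phi^2) = 60 (check: a_23 + k = 37 + 23 = 60)

60


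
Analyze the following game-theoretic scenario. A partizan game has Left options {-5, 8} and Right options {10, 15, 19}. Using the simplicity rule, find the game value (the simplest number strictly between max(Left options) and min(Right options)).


Left options: {-5, 8}, max = 8
Right options: {10, 15, 19}, min = 10
All options are numbers and max(Left) < min(Right), so by the simplicity theorem the value is the simplest (earliest-born) number strictly between 8 and 10.
The only integer strictly between 8 and 10 is 9.
No non-integer in the interval can be simpler: if x is a non-integer in the interval, then floor(x) or ceil(x) also lies in the interval (the interval contains an integer), and both are proper prefixes of x's sign expansion, i.e. born earlier. So the game value is 9.
Game value = 9

9


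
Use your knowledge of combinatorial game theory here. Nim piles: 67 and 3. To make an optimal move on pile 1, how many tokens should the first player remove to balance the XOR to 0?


Piles: 67 and 3
Current XOR: 67 XOR 3 = 64 (non-zero, so this is an N-position).
To make the XOR zero, we need to find a move that balances the piles.
For pile 1 (size 67): target = 67 XOR 64 = 3
We reduce pile 1 from 67 to 3.
Tokens removed: 67 - 3 = 64
Verification: 3 XOR 3 = 0

64


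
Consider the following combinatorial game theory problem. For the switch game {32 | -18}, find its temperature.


The game is {32 | -18}, a switch {a | b} with numbers a > b.
Cooling {a | b} by t gives {a - t | b + t}, which stops being hot when a - t = b + t, i.e. at t = (a - b)/2. So the temperature of a switch is (a - b)/2.
Temperature = (Left option - Right option) / 2
= (32 - (-18)) / 2
= 50 / 2
= 25

25


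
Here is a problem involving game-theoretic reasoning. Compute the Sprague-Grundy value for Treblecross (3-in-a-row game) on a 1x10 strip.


Treblecross: place X on empty cells; 3-in-a-row wins.
Playing within two cells of an existing X lets the opponent win at once, so sensible play treats the cells i-2..i+2 around each X as dead. The player left with no safe cell loses, so this is a normal-play take-away game on strips of safe cells.
Placing X at cell i (0-indexed) of a strip of k safe cells leaves independent strips of sizes max(0, i-2) and max(0, k-i-3). Hence G(k) = mex{ G(max(0,i-2)) XOR G(max(0,k-i-3)) : 0 <= i < k }, with G(0) = 0.
G(1): splits (0,0):0^0=0 -> mex({0}) = 1
G(2): splits (0,0):0^0=0 -> mex({0}) = 1
G(3): splits (0,0):0^0=0 -> mex({0}) = 1
G(4): splits (0,1):0^1=1 (0,0):0^0=0 -> mex({0, 1}) = 2
G(5): splits (0,2):0^1=1 (0,1):0^1=1 (0,0):0^0=0 -> mex({0, 1}) = 2
G(6) = mex({1}) = 0
G(7) = mex({0, 1, 2}) = 3
G(8) = mex({0, 1, 2}) = 3
G(9) = mex({0, 2}) = 1
G(10) = mex({0, 2, 3}) = 1
Therefore G(10) = 1.

1


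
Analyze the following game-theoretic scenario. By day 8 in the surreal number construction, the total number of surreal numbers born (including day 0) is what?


Day 0: {|} = 0 is born. Count = 1.
Day n: the number of surreal numbers born by day n is 2^(n+1) - 1.
By day 0: 2^1 - 1 = 1
By day 1: 2^2 - 1 = 3
By day 2: 2^3 - 1 = 7
By day 3: 2^4 - 1 = 15
By day 4: 2^5 - 1 = 31
By day 5: 2^6 - 1 = 63
By day 6: 2^7 - 1 = 127
By day 7: 2^8 - 1 = 255
By day 8: 2^9 - 1 = 511
By day 8: 511 surreal numbers.

511


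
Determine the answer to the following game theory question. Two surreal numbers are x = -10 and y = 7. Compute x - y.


x = -10, y = 7
x - y = -10 - 7 = -17

-17


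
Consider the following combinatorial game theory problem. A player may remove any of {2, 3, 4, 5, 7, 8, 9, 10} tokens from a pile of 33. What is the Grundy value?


The subtraction set is S = {2, 3, 4, 5, 7, 8, 9, 10}.
G(k) = mex{ G(k - s) : s in S, s <= k }. We compute iteratively: G(0) = 0.
G(1) = mex({}) = 0
G(2) = mex({0}) = 1
G(3) = mex({0}) = 1
G(4) = mex({0, 1}) = 2
G(5) = mex({0, 1}) = 2
G(6) = mex({0, 1, 2}) = 3
G(7) = mex({0, 1, 2}) = 3
G(8) = mex({0, 1, 2, 3}) = 4
G(9) = mex({0, 1, 2, 3}) = 4
G(10) = mex({0, 1, 2, 3, 4}) = 5
G(11) = mex({0, 1, 2, 3, 4}) = 5
G(12) = mex({1, 2, 3, 4, 5}) = 0
G(13) = mex({1, 2, 3, 4, 5}) = 0
G(14) = mex({0, 2, 3, 4, 5}) = 1
G(15) = mex({0, 2, 3, 4, 5}) = 1
G(16) = mex({0, 1, 3, 4, 5}) = 2
G(17) = mex({0, 1, 3, 4, 5}) = 2
G(18) = mex({0, 1, 2, 4, 5}) = 3
G(19) = mex({0, 1, 2, 4, 5}) = 3
G(20) = mex({0, 1, 2, 3, 5}) = 4
G(21) = mex({0, 1, 2, 3, 5}) = 4
Observe that G(12)..G(21) = 0, 0, 1, 1, 2, 2, 3, 3, 4, 4 repeats G(0)..G(9) = 0, 0, 1, 1, 2, 2, 3, 3, 4, 4.
For k >= max(S) = 10, G(k) is determined by the previous 10 values G(k-10)..G(k-1); a window of 10 consecutive values has recurred shifted by 12, so by induction G(k + 12) = G(k) for all k >= 0: the sequence is periodic from the start with period 12.
One period: G(0..11) = 0, 0, 1, 1, 2, 2, 3, 3, 4, 4, 5, 5.
33 mod 12 = 9, so G(33) = G(9) = 4.

4


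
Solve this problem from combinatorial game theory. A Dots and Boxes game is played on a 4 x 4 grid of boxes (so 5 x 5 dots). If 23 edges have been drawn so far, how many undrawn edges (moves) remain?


Grid: 4 x 4 boxes, i.e. 5 rows and 5 columns of dots.
Horizontal edges: (rows + 1) * cols = 5 * 4 = 20
Vertical edges: rows * (cols + 1) = 4 * 5 = 20
Total edges: 20 + 20 = 40
Edges drawn: 23
Remaining: 40 - 23 = 17

17


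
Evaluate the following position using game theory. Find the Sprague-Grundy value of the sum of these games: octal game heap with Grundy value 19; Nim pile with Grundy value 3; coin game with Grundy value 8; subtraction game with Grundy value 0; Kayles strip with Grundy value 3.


By the Sprague-Grundy theorem, the Grundy value of a sum of games is the XOR of individual Grundy values.
octal game heap: Grundy value = 19. Running XOR: 0 XOR 19 = 19
Nim pile: Grundy value = 3. Running XOR: 19 XOR 3 = 16
coin game: Grundy value = 8. Running XOR: 16 XOR 8 = 24
subtraction game: Grundy value = 0. Running XOR: 24 XOR 0 = 24
Kayles strip: Grundy value = 3. Running XOR: 24 XOR 3 = 27
The combined Grundy value is 27.

27


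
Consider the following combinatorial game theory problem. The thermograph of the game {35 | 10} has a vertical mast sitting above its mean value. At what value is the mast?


Game = {35 | 10}, a switch {a | b} with numbers a > b.
Its thermograph has left wall a - t and right wall b + t, which meet at t = (a - b)/2, where both equal (a + b)/2. So the mast (mean value) is at (a + b)/2.
Mean = (35 + (10))/2 = 45/2 = 45/2

45/2


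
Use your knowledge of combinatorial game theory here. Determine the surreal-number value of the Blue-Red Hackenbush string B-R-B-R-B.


Edges (from ground): B-R-B-R-B
By Berlekamp's sign-expansion rule, a Blue-Red Hackenbush stalk has the value of the surreal number whose sign sequence is the edge sequence with B -> + and R -> -.
Sign sequence: +-+-+
Trace the sign expansion in the surreal number tree, starting from 0:
Edge 1: B (sign +) -> bounds (0, +inf), value = 1
Edge 2: R (sign -) -> bounds (0, 1), value = 1/2
Edge 3: B (sign +) -> bounds (1/2, 1), value = 3/4
Edge 4: R (sign -) -> bounds (1/2, 3/4), value = 5/8
Edge 5: B (sign +) -> bounds (5/8, 3/4), value = 11/16
Game value = 11/16

11/16


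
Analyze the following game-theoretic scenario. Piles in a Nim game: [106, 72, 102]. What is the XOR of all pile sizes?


We need the XOR (exclusive or) of all pile sizes.
After XOR-ing pile 1 (size 106): 0 XOR 106 = 106
After XOR-ing pile 2 (size 72): 106 XOR 72 = 34
After XOR-ing pile 3 (size 102): 34 XOR 102 = 68
The Nim-value of this position is 68.

68


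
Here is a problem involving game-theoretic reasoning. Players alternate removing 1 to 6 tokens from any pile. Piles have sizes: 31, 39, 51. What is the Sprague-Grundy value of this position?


Subtraction set: {1, 2, 3, 4, 5, 6}
For this subtraction set, G(n) = n mod 7 (period = max + 1 = 7).
Pile 1 (size 31): G(31) = 31 mod 7 = 3
Pile 2 (size 39): G(39) = 39 mod 7 = 4
Pile 3 (size 51): G(51) = 51 mod 7 = 2
Total Grundy value = XOR of all: 3 XOR 4 XOR 2 = 5

5


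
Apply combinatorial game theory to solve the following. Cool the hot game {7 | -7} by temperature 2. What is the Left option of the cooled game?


Original game: {7 | -7} (a switch {a | b} with a > b).
Cooling by t (for t below the temperature (a - b)/2 = 7) taxes each move by t: {a | b} cooled by t is {a - t | b + t}.
Cooling amount: t = 2
Cooled Left option: 7 - 2 = 5
Cooled Right option: -7 + 2 = -5
Cooled game: {5 | -5}
Left option = 5

5


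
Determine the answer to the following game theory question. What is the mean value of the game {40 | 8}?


Game = {40 | 8}, a switch {a | b} with numbers a > b.
Its thermograph has left wall a - t and right wall b + t, which meet at t = (a - b)/2, where both equal (a + b)/2. So the mast (mean value) is at (a + b)/2.
Mean = (40 + (8))/2 = 48/2 = 24

24


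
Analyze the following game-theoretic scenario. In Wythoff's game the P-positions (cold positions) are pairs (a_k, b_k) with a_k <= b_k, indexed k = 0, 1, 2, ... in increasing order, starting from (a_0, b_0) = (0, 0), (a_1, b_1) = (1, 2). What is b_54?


By Wythoff's theorem, a_k = floor(k * phi) and b_k = floor(k * phi^2) = a_k + k, where phi = (1 + sqrt(5))/2 is the golden ratio.
phi = (1 + sqrt(5))/2 = 1.618034
phi^2 = phi + 1 = 2.618034
k = 54
k * phi^2 = 54 * 2.618034 = 141.373835
b_54 = floor(k * phi^2) = 141 (check: a_54 + k = 87 + 54 = 141)

141


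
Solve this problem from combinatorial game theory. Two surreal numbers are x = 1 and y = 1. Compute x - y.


x = 1, y = 1
x - y = 1 - 1 = 0

0


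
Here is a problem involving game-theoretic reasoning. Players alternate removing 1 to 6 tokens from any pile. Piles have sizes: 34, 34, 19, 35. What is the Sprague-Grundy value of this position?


Subtraction set: {1, 2, 3, 4, 5, 6}
For this subtraction set, G(n) = n mod 7 (period = max + 1 = 7).
Pile 1 (size 34): G(34) = 34 mod 7 = 6
Pile 2 (size 34): G(34) = 34 mod 7 = 6
Pile 3 (size 19): G(19) = 19 mod 7 = 5
Pile 4 (size 35): G(35) = 35 mod 7 = 0
Total Grundy value = XOR of all: 6 XOR 6 XOR 5 XOR 0 = 5

5


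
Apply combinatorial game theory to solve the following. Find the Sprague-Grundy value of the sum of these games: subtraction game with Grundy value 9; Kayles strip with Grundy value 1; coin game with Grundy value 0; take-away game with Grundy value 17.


By the Sprague-Grundy theorem, the Grundy value of a sum of games is the XOR of individual Grundy values.
subtraction game: Grundy value = 9. Running XOR: 0 XOR 9 = 9
Kayles strip: Grundy value = 1. Running XOR: 9 XOR 1 = 8
coin game: Grundy value = 0. Running XOR: 8 XOR 0 = 8
take-away game: Grundy value = 17. Running XOR: 8 XOR 17 = 25
The combined Grundy value is 25.

25


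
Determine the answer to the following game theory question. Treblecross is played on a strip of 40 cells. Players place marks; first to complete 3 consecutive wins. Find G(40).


Treblecross: place X on empty cells; 3-in-a-row wins.
Playing within two cells of an existing X lets the opponent win at once, so sensible play treats the cells i-2..i+2 around each X as dead. The player left with no safe cell loses, so this is a normal-play take-away game on strips of safe cells.
Placing X at cell i (0-indexed) of a strip of k safe cells leaves independent strips of sizes max(0, i-2) and max(0, k-i-3). Hence G(k) = mex{ G(max(0,i-2)) XOR G(max(0,k-i-3)) : 0 <= i < k }, with G(0) = 0.
G(1): splits (0,0):0^0=0 -> mex({0}) = 1
G(2): splits (0,0):0^0=0 -> mex({0}) = 1
G(3): splits (0,0):0^0=0 -> mex({0}) = 1
G(4): splits (0,1):0^1=1 (0,0):0^0=0 -> mex({0, 1}) = 2
G(5): splits (0,2):0^1=1 (0,1):0^1=1 (0,0):0^0=0 -> mex({0, 1}) = 2
G(6) = mex({1}) = 0
G(7) = mex({0, 1, 2}) = 3
G(8) = mex({0, 1, 2}) = 3
G(9) = mex({0, 2}) = 1
G(10) = mex({0, 2, 3}) = 1
G(11) = mex({0, 3}) = 1
G(12) = mex({1, 3}) = 0
G(13) = mex({0, 1, 2, 3}) = 4
G(14) = mex({0, 1, 2}) = 3
G(15) = mex({0, 1, 2}) = 3
G(16) = mex({0, 1, 2, 4}) = 3
G(17) = mex({0, 1, 3, 4}) = 2
G(18) = mex({0, 1, 3, 4}) = 2
G(19) = mex({0, 1, 3, 5}) = 2
G(20) = mex({0, 1, 2, 3, 5}) = 4
G(21) = mex({0, 1, 2, 3, 5}) = 4
G(22) = mex({1, 2, 6}) = 0
G(23) = mex({0, 1, 2, 3, 4, 6}) = 5
G(24) = mex({0, 1, 2, 3, 4}) = 5
G(25) = mex({0, 1, 3, 4, 7}) = 2
G(26) = mex({0, 1, 3, 4, 5, 7}) = 2
G(27) = mex({0, 1, 3, 5}) = 2
G(28) = mex({0, 1, 2, 5}) = 3
G(29) = mex({0, 1, 2, 4, 5, 6}) = 3
G(30) = mex({1, 2, 4, 6}) = 0
G(31) = mex({0, 1, 2, 3, 4, 6}) = 5
G(32) = mex({1, 2, 3, 4, 7}) = 0
G(33) = mex({0, 3, 7}) = 1
G(34) = mex({0, 2, 3, 5, 7}) = 1
G(35) = mex({0, 2, 3, 5, 6}) = 1
G(36) = mex({0, 1, 2, 5, 6}) = 3
G(37) = mex({0, 1, 2, 4, 5, 6}) = 3
G(38) = mex({0, 1, 2, 4}) = 3
G(39) = mex({0, 1, 2, 3, 4, 7}) = 5
G(40) = mex({0, 1, 2, 3, 4, 5, 7}) = 6
Therefore G(40) = 6.

6


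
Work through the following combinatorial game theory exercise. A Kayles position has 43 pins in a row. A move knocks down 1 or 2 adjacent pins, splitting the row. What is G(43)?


Kayles: a move removes 1 or 2 adjacent pins from a contiguous row.
Removing pins from a row of k leaves two independent rows (a, b) with a + b = k - 1 (one pin) or a + b = k - 2 (two pins); an end removal gives a = 0.
By Sprague-Grundy, G(k) = mex{ G(a) XOR G(b) } over all these splits. G(0) = 0.
G(1): splits (0,0):0^0=0 -> mex({0}) = 1
G(2): splits (0,1):0^1=1 (0,0):0^0=0 -> mex({0, 1}) = 2
G(3): splits (0,2):0^2=2 (1,1):1^1=0 (0,1):0^1=1 -> mex({0, 1, 2}) = 3
G(4): splits (0,3):0^3=3 (1,2):1^2=3 (0,2):0^2=2 (1,1):1^1=0 -> mex({0, 2, 3}) = 1
G(5): splits (0,4):0^1=1 (1,3):1^3=2 (2,2):2^2=0 (0,3):0^3=3 (1,2):1^2=3 -> mex({0, 1, 2, 3}) = 4
G(6) = mex({0, 1, 2, 4}) = 3
G(7) = mex({0, 1, 3, 4, 5}) = 2
G(8) = mex({0, 2, 3, 5, 6}) = 1
G(9) = mex({0, 1, 2, 3, 6, 7}) = 4
G(10) = mex({0, 1, 3, 4, 5, 7}) = 2
G(11) = mex({0, 1, 2, 3, 4, 5}) = 6
G(12) = mex({0, 1, 2, 3, 5, 6, 7}) = 4
G(13) = mex({0, 2, 3, 4, 6, 7}) = 1
G(14) = mex({0, 1, 4, 5, 6, 7}) = 2
G(15) = mex({0, 1, 2, 3, 4, 5, 6}) = 7
G(16) = mex({0, 2, 3, 5, 6, 7}) = 1
G(17) = mex({0, 1, 2, 3, 5, 6, 7}) = 4
G(18) = mex({0, 1, 2, 4, 5, 6}) = 3
G(19) = mex({0, 1, 3, 4, 5, 7}) = 2
G(20) = mex({0, 2, 3, 4, 5, 6, 7}) = 1
G(21) = mex({0, 1, 2, 3, 5, 6, 7}) = 4
G(22) = mex({0, 1, 2, 3, 4, 5, 7}) = 6
G(23) = mex({0, 1, 2, 3, 4, 5, 6}) = 7
G(24) = mex({0, 1, 2, 3, 5, 6, 7}) = 4
G(25) = mex({0, 2, 3, 4, 6, 7}) = 1
G(26) = mex({0, 1, 3, 4, 5, 6, 7}) = 2
G(27) = mex({0, 1, 2, 3, 4, 5, 6, 7}) = 8
G(28) = mex({0, 1, 2, 3, 4, 6, 7, 8}) = 5
G(29) = mex({0, 1, 2, 3, 5, 6, 7, 8, 9}) = 4
G(30) = mex({0, 1, 2, 3, 4, 5, 6, 9, 10}) = 7
G(31) = mex({0, 1, 3, 4, 5, 7, 10, 11}) = 2
G(32) = mex({0, 2, 3, 4, 5, 6, 7, 9, 11}) = 1
G(33) = mex({0, 1, 2, 3, 4, 5, 6, 7, 9, 12}) = 8
G(34) = mex({0, 1, 2, 3, 4, 5, 7, 8, 11, 12}) = 6
G(35) = mex({0, 1, 2, 3, 4, 5, 6, 8, 9, 10, 11}) = 7
G(36) = mex({0, 1, 2, 3, 5, 6, 7, 9, 10}) = 4
G(37) = mex({0, 2, 3, 4, 6, 7, 9, 10, 11, 12}) = 1
G(38) = mex({0, 1, 3, 4, 5, 6, 7, 9, 10, 11, 12}) = 2
G(39) = mex({0, 1, 2, 4, 5, 6, 7, 9, 10, 12, 14}) = 3
G(40) = mex({0, 2, 3, 4, 6, 7, 11, 12, 14}) = 1
G(41) = mex({0, 1, 2, 3, 5, 6, 7, 9, 10, 11, 12}) = 4
G(42) = mex({0, 1, 2, 3, 4, 5, 6, 9, 10}) = 7
G(43) = mex({0, 1, 3, 4, 5, 7, 9, 10, 12, 15}) = 2
Therefore G(43) = 2.

2


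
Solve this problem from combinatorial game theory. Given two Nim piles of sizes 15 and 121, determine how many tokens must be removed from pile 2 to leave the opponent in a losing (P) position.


Piles: 15 and 121
Current XOR: 15 XOR 121 = 118 (non-zero, so this is an N-position).
To make the XOR zero, we need to find a move that balances the piles.
For pile 2 (size 121): target = 121 XOR 118 = 15
We reduce pile 2 from 121 to 15.
Tokens removed: 121 - 15 = 106
Verification: 15 XOR 15 = 0

106


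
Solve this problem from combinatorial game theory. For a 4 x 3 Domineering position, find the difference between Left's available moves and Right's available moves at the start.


Board is 4 x 3 (rows x cols).
Left (vertical) placements: (rows-1) * cols = 3 * 3 = 9
Right (horizontal) placements: rows * (cols-1) = 4 * 2 = 8
Advantage = Left - Right = 9 - 8 = 1

1


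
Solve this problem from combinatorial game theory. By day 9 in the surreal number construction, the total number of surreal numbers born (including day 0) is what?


Day 0: {|} = 0 is born. Count = 1.
Day n: the number of surreal numbers born by day n is 2^(n+1) - 1.
By day 0: 2^1 - 1 = 1
By day 1: 2^2 - 1 = 3
By day 2: 2^3 - 1 = 7
By day 3: 2^4 - 1 = 15
By day 4: 2^5 - 1 = 31
By day 5: 2^6 - 1 = 63
By day 6: 2^7 - 1 = 127
By day 7: 2^8 - 1 = 255
By day 8: 2^9 - 1 = 511
By day 9: 2^10 - 1 = 1023
By day 9: 1023 surreal numbers.

1023


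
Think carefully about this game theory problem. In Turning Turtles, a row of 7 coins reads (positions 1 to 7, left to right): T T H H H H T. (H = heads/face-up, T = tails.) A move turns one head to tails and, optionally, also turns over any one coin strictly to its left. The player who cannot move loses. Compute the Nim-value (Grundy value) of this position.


Coins: T T H H H H T
Key fact: a single head at position k behaves exactly like a Nim heap of size k (turning it to T and optionally flipping a coin at j < k corresponds to moving the heap from k to j, or to 0), and heads combine as a disjunctive sum (two heads at the same place would cancel, matching j XOR j = 0). So the Nim-value is the XOR of the 1-indexed positions of the heads.
Face-up positions (1-indexed): [3, 4, 5, 6]
XOR 0 with 3: 0 XOR 3 = 3
XOR 3 with 4: 3 XOR 4 = 7
XOR 7 with 5: 7 XOR 5 = 2
XOR 2 with 6: 2 XOR 6 = 4
Nim-value = 4

4


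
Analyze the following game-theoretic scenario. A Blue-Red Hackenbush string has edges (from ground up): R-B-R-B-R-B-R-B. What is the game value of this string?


Edges (from ground): R-B-R-B-R-B-R-B
By Berlekamp's sign-expansion rule, a Blue-Red Hackenbush stalk has the value of the surreal number whose sign sequence is the edge sequence with B -> + and R -> -.
Sign sequence: -+-+-+-+
Trace the sign expansion in the surreal number tree, starting from 0:
Edge 1: R (sign -) -> bounds (-inf, 0), value = -1
Edge 2: B (sign +) -> bounds (-1, 0), value = -1/2
Edge 3: R (sign -) -> bounds (-1, -1/2), value = -3/4
Edge 4: B (sign +) -> bounds (-3/4, -1/2), value = -5/8
Edge 5: R (sign -) -> bounds (-3/4, -5/8), value = -11/16
Edge 6: B (sign +) -> bounds (-11/16, -5/8), value = -21/32
Edge 7: R (sign -) -> bounds (-11/16, -21/32), value = -43/64
Edge 8: B (sign +) -> bounds (-43/64, -21/32), value = -85/128
Game value = -85/128

-85/128


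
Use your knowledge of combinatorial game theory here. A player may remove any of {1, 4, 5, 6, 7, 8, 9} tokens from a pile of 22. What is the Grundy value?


The subtraction set is S = {1, 4, 5, 6, 7, 8, 9}.
G(k) = mex{ G(k - s) : s in S, s <= k }. We compute iteratively: G(0) = 0.
G(1) = mex({0}) = 1
G(2) = mex({1}) = 0
G(3) = mex({0}) = 1
G(4) = mex({0, 1}) = 2
G(5) = mex({0, 1, 2}) = 3
G(6) = mex({0, 1, 3}) = 2
G(7) = mex({0, 1, 2}) = 3
G(8) = mex({0, 1, 2, 3}) = 4
G(9) = mex({0, 1, 2, 3, 4}) = 5
G(10) = mex({0, 1, 2, 3, 5}) = 4
G(11) = mex({0, 1, 2, 3, 4}) = 5
G(12) = mex({1, 2, 3, 4, 5}) = 0
G(13) = mex({0, 2, 3, 4, 5}) = 1
G(14) = mex({1, 2, 3, 4, 5}) = 0
G(15) = mex({0, 2, 3, 4, 5}) = 1
G(16) = mex({0, 1, 3, 4, 5}) = 2
G(17) = mex({0, 1, 2, 4, 5}) = 3
G(18) = mex({0, 1, 3, 4, 5}) = 2
G(19) = mex({0, 1, 2, 4, 5}) = 3
G(20) = mex({0, 1, 2, 3, 5}) = 4
Observe that G(12)..G(20) = 0, 1, 0, 1, 2, 3, 2, 3, 4 repeats G(0)..G(8) = 0, 1, 0, 1, 2, 3, 2, 3, 4.
For k >= max(S) = 9, G(k) is determined by the previous 9 values G(k-9)..G(k-1); a window of 9 consecutive values has recurred shifted by 12, so by induction G(k + 12) = G(k) for all k >= 0: the sequence is periodic from the start with period 12.
One period: G(0..11) = 0, 1, 0, 1, 2, 3, 2, 3, 4, 5, 4, 5.
22 mod 12 = 10, so G(22) = G(10) = 4.

4


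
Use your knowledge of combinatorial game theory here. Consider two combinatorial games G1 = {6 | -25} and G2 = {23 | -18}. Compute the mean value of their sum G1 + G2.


G1 = {6 | -25}, G2 = {23 | -18}
Each is a switch {a | b} with numbers a > b; its mean value is (a + b)/2, and mean value is additive over game sums: m(G1 + G2) = m(G1) + m(G2).
Mean of G1 = (6 + (-25))/2 = -19/2 = -19/2
Mean of G2 = (23 + (-18))/2 = 5/2 = 5/2
Mean of G1 + G2 = -19/2 + 5/2 = -7

-7


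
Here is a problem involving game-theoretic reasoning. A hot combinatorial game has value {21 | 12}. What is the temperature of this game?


The game is {21 | 12}, a switch {a | b} with numbers a > b.
Cooling {a | b} by t gives {a - t | b + t}, which stops being hot when a - t = b + t, i.e. at t = (a - b)/2. So the temperature of a switch is (a - b)/2.
Temperature = (Left option - Right option) / 2
= (21 - (12)) / 2
= 9 / 2
= 9/2

9/2


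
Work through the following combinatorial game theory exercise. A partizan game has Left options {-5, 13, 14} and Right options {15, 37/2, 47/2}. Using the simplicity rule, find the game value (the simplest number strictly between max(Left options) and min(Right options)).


Left options: {-5, 13, 14}, max = 14
Right options: {15, 37/2, 47/2}, min = 15
All options are numbers and max(Left) < min(Right), so by the simplicity theorem the value is the simplest (earliest-born) number strictly between 14 and 15.
No integer lies strictly between 14 and 15, so the value is the dyadic rational m/2^k in the interval with the smallest k (then m odd); search k = 1, 2, ...:
Denominator 2: 29/2 lies strictly between 14 and 15 -- found.
The simplest number in the interval is 29/2.
Game value = 29/2

29/2


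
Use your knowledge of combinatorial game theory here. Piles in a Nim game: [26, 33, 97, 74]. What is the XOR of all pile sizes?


We need the XOR (exclusive or) of all pile sizes.
After XOR-ing pile 1 (size 26): 0 XOR 26 = 26
After XOR-ing pile 2 (size 33): 26 XOR 33 = 59
After XOR-ing pile 3 (size 97): 59 XOR 97 = 90
After XOR-ing pile 4 (size 74): 90 XOR 74 = 16
The Nim-value of this position is 16.

16


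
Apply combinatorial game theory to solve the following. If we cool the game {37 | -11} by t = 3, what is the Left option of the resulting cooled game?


Original game: {37 | -11} (a switch {a | b} with a > b).
Cooling by t (for t below the temperature (a - b)/2 = 24) taxes each move by t: {a | b} cooled by t is {a - t | b + t}.
Cooling amount: t = 3
Cooled Left option: 37 - 3 = 34
Cooled Right option: -11 + 3 = -8
Cooled game: {34 | -8}
Left option = 34

34


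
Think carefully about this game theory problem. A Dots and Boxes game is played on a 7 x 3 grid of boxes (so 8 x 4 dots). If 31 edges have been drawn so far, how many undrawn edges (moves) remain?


Grid: 7 x 3 boxes, i.e. 8 rows and 4 columns of dots.
Horizontal edges: (rows + 1) * cols = 8 * 3 = 24
Vertical edges: rows * (cols + 1) = 7 * 4 = 28
Total edges: 24 + 28 = 52
Edges drawn: 31
Remaining: 52 - 31 = 21

21


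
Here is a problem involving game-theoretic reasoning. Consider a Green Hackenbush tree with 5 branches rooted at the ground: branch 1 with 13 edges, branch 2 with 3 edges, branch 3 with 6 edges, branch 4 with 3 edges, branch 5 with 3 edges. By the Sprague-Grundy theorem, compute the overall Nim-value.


The tree has 5 branches from the ground vertex.
In Green Hackenbush, the Nim-value of a simple path of length k is k.
Branch 1: length 13, Nim-value = 13
Branch 2: length 3, Nim-value = 3
Branch 3: length 6, Nim-value = 6
Branch 4: length 3, Nim-value = 3
Branch 5: length 3, Nim-value = 3
Total Nim-value = XOR of all branch values:
0 XOR 13 = 13
13 XOR 3 = 14
14 XOR 6 = 8
8 XOR 3 = 11
11 XOR 3 = 8
Nim-value of the tree = 8

8


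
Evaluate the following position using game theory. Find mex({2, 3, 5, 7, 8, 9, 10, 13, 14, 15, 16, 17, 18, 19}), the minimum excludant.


Set = {2, 3, 5, 7, 8, 9, 10, 13, 14, 15, 16, 17, 18, 19}
0 is NOT in the set. This is the mex.
mex = 0

0


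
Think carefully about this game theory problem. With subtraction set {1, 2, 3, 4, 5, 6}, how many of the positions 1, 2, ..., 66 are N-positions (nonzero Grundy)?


Subtraction set S = {1, 2, 3, 4, 5, 6}, so G(n) = n mod 7.
G(n) = 0 when n is a multiple of 7.
Multiples of 7 in [1, 66]: 9
N-positions (nonzero Grundy) = 66 - 9 = 57

57


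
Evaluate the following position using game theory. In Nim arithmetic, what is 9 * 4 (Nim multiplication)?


Nim multiplication is bilinear over XOR: (u XOR v) * w = (u*w) XOR (v*w).
So we split each operand into its bit components and XOR the pairwise Nim products.
9 = 1 + 8 (as XOR of powers of 2).
4 = 4 (as XOR of powers of 2).
Using the standard Nim-product table on single bits:
  2*2 = 3,   2*4 = 8,   2*8 = 12,
  4*4 = 6,   4*8 = 11,  8*8 = 13,
and  1*x = x (identity), k*l = l*k (commutative).
Pairwise Nim products:
  1 * 4 = 4
  8 * 4 = 11
XOR them: 4 XOR 11 = 15.
Result: 9 * 4 = 15 (in Nim).

15
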